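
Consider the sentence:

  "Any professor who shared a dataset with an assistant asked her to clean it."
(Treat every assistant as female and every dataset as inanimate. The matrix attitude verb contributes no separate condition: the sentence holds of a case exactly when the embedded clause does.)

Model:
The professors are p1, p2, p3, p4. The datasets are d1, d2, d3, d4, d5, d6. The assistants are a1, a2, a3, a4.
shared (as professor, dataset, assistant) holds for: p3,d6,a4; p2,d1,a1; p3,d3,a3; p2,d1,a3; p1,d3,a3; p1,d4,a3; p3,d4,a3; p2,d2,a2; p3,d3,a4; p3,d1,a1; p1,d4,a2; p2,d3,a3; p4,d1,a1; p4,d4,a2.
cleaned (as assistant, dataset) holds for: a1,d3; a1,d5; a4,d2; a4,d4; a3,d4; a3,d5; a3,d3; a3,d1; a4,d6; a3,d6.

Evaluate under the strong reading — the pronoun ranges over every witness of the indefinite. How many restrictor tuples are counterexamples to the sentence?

"her" takes "an assistant" as antecedent and "it" takes "a dataset"; both are donkey pronouns co-varying with the restrictor.
Strong reading: for every (p,d,a) with shared(p,d,a), cleaned(a,d).
Restrictor triples: (p1,d3,a3)→cleaned(a3,d3) ✓  (p1,d4,a2)→cleaned(a2,d4) ✗  (p1,d4,a3)→cleaned(a3,d4) ✓  (p2,d1,a1)→cleaned(a1,d1) ✗  (p2,d1,a3)→cleaned(a3,d1) ✓  (p2,d2,a2)→cleaned(a2,d2) ✗  (p2,d3,a3)→cleaned(a3,d3) ✓  (p3,d1,a1)→cleaned(a1,d1) ✗  (p3,d3,a3)→cleaned(a3,d3) ✓  (p3,d3,a4)→cleaned(a4,d3) ✗  (p3,d4,a3)→cleaned(a3,d4) ✓  (p3,d6,a4)→cleaned(a4,d6) ✓  (p4,d1,a1)→cleaned(a1,d1) ✗  (p4,d4,a2)→cleaned(a2,d4) ✗
Counterexamples (restrictor triples failing the scope): 7.

7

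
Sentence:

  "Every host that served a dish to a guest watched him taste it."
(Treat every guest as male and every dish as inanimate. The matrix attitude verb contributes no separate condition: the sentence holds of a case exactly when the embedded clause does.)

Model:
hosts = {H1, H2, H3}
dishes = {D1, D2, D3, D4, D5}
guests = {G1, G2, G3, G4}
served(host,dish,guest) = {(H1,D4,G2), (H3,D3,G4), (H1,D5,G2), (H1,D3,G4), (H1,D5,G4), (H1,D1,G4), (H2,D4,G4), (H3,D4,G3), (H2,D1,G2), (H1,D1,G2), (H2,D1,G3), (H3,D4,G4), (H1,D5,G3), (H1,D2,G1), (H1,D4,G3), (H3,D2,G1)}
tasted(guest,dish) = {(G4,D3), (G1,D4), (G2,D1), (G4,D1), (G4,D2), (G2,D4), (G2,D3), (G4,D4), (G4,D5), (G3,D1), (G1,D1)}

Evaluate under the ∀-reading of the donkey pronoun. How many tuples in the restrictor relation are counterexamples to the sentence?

6

"him" takes "a guest" as antecedent and "it" takes "a dish"; both are donkey pronouns co-varying with the restrictor.
Strong reading: for every (h,d,g) with served(h,d,g), tasted(g,d).
Restrictor triples: (H1,D1,G2)→tasted(G2,D1) ✓  (H1,D1,G4)→tasted(G4,D1) ✓  (H1,D2,G1)→tasted(G1,D2) ✗  (H1,D3,G4)→tasted(G4,D3) ✓  (H1,D4,G2)→tasted(G2,D4) ✓  (H1,D4,G3)→tasted(G3,D4) ✗  (H1,D5,G2)→tasted(G2,D5) ✗  (H1,D5,G3)→tasted(G3,D5) ✗  (H1,D5,G4)→tasted(G4,D5) ✓  (H2,D1,G2)→tasted(G2,D1) ✓  (H2,D1,G3)→tasted(G3,D1) ✓  (H2,D4,G4)→tasted(G4,D4) ✓  (H3,D2,G1)→tasted(G1,D2) ✗  (H3,D3,G4)→tasted(G4,D3) ✓  (H3,D4,G3)→tasted(G3,D4) ✗  (H3,D4,G4)→tasted(G4,D4) ✓
Counterexamples (restrictor triples failing the scope): 6.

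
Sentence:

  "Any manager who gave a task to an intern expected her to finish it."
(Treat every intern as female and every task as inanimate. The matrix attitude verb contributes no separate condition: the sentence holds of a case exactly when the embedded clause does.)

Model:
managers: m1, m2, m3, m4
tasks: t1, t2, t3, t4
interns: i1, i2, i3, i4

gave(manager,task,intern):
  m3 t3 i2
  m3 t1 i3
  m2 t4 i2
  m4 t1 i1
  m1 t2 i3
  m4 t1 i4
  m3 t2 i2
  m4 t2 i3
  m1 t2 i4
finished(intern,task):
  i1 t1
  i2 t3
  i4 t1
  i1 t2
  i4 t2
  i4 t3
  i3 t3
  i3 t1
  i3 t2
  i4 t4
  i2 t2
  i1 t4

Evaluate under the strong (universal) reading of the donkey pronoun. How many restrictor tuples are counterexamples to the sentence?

1

"her" takes "an intern" as antecedent and "it" takes "a task"; both are donkey pronouns co-varying with the restrictor.
Strong reading: for every (m,t,i) with gave(m,t,i), finished(i,t).
Restrictor triples: (m1,t2,i3)→finished(i3,t2) ✓  (m1,t2,i4)→finished(i4,t2) ✓  (m2,t4,i2)→finished(i2,t4) ✗  (m3,t1,i3)→finished(i3,t1) ✓  (m3,t2,i2)→finished(i2,t2) ✓  (m3,t3,i2)→finished(i2,t3) ✓  (m4,t1,i1)→finished(i1,t1) ✓  (m4,t1,i4)→finished(i4,t1) ✓  (m4,t2,i3)→finished(i3,t2) ✓
Counterexamples (restrictor triples failing the scope): 1.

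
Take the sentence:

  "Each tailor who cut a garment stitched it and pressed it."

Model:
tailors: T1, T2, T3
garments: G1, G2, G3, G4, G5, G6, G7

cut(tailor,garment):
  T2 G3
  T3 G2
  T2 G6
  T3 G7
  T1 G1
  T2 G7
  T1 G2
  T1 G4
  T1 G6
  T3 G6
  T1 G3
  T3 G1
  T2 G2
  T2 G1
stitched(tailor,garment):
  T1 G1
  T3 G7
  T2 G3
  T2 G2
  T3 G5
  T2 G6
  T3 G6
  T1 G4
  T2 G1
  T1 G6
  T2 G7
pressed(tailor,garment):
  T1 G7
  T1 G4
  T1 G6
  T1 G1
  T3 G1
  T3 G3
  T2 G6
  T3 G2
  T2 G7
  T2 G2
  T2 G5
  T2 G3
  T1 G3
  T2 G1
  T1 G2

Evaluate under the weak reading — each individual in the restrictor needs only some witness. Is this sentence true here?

False

"it" takes "a garment" as antecedent — a donkey pronoun bound across the clause boundary.
Weak reading: every tailor t with some cut-garment has at least one cut-garment g such that stitched(t,g) ∧ pressed(t,g).
Per tailor: T1:✓  T2:✓  T3:✗
T3 has no witness among its cut-garments.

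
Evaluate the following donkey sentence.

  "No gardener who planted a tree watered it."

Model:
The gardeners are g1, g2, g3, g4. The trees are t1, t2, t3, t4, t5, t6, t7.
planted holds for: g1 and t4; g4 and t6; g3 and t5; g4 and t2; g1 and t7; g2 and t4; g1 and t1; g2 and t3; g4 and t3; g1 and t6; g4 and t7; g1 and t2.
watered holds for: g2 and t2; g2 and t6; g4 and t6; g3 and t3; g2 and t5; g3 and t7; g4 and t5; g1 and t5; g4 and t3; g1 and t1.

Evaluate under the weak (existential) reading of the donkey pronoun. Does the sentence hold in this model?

False

"it" takes "a tree" as antecedent — a donkey pronoun bound across the clause boundary.
Truth condition: for no (g,t) with planted(g,t) does watered(g,t) hold.
Restrictor pairs — does the scope hold? (g1,t1):holds  (g1,t2):fails  (g1,t4):fails  (g1,t6):fails  (g1,t7):fails  (g2,t3):fails  (g2,t4):fails  (g3,t5):fails  (g4,t2):fails  (g4,t3):holds  (g4,t6):holds  (g4,t7):fails
Scope holds for 3 pair(s), so the sentence is false.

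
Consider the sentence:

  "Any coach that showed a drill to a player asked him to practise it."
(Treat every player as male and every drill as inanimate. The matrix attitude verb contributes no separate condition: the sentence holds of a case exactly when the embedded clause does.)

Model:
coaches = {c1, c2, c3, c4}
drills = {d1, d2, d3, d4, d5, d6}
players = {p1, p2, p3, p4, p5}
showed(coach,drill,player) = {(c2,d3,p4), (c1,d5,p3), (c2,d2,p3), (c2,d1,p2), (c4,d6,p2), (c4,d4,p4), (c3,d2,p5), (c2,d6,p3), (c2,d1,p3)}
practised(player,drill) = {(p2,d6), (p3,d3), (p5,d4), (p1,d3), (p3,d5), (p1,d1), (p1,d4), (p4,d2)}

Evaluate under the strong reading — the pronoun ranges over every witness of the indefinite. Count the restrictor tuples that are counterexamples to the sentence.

"him" takes "a player" as antecedent and "it" takes "a drill"; both are donkey pronouns co-varying with the restrictor.
Strong reading: for every (c,d,p) with showed(c,d,p), practised(p,d).
Restrictor triples: (c1,d5,p3)→practised(p3,d5) ✓  (c2,d1,p2)→practised(p2,d1) ✗  (c2,d1,p3)→practised(p3,d1) ✗  (c2,d2,p3)→practised(p3,d2) ✗  (c2,d3,p4)→practised(p4,d3) ✗  (c2,d6,p3)→practised(p3,d6) ✗  (c3,d2,p5)→practised(p5,d2) ✗  (c4,d4,p4)→practised(p4,d4) ✗  (c4,d6,p2)→practised(p2,d6) ✓
Counterexamples (restrictor triples failing the scope): 7.

7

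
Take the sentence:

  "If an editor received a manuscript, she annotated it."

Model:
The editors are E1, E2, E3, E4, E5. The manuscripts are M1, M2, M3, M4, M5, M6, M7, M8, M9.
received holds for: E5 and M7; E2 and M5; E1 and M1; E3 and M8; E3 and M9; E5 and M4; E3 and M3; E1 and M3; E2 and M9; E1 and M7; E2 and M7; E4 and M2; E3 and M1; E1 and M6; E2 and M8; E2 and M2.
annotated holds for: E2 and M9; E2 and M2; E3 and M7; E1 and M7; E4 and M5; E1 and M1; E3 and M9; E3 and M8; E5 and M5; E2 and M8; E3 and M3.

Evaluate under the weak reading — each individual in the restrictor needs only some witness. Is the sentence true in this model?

"it" takes "a manuscript" as antecedent — a donkey pronoun bound across the clause boundary.
Weak reading: every editor e with some received-manuscript has at least one received-manuscript m such that annotated(e,m).
Per editor: E1:✓  E2:✓  E3:✓  E4:✗  E5:✗
E4 has no witness among its received-manuscripts.

False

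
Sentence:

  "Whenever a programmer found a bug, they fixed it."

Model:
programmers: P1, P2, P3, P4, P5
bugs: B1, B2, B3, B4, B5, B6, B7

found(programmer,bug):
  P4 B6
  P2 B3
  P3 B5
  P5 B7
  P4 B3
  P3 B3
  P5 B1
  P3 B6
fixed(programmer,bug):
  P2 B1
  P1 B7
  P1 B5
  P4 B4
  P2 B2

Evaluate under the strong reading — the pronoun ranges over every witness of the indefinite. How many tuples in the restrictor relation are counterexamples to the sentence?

8

"it" takes "a bug" as antecedent — a donkey pronoun bound across the clause boundary.
Strong reading: for every (p,b) with found(p,b), fixed(p,b).
Restrictor pairs: (P2,B3) ✗  (P3,B3) ✗  (P3,B5) ✗  (P3,B6) ✗  (P4,B3) ✗  (P4,B6) ✗  (P5,B1) ✗  (P5,B7) ✗
Counterexamples (restrictor pairs failing the scope): 8.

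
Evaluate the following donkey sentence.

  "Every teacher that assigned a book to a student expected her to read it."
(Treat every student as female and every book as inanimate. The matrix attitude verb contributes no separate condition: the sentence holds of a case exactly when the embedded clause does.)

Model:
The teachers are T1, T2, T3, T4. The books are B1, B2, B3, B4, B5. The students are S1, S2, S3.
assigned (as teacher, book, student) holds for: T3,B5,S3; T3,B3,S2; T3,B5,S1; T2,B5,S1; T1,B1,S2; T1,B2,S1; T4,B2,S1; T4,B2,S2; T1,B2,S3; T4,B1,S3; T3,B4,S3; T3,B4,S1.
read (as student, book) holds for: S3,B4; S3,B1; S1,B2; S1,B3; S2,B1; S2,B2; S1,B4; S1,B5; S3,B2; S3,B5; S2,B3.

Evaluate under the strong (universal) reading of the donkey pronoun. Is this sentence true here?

"her" takes "a student" as antecedent and "it" takes "a book"; both are donkey pronouns co-varying with the restrictor.
Strong reading: for every (t,b,s) with assigned(t,b,s), read(s,b).
Restrictor triples: (T1,B1,S2)→read(S2,B1) ✓  (T1,B2,S1)→read(S1,B2) ✓  (T1,B2,S3)→read(S3,B2) ✓  (T2,B5,S1)→read(S1,B5) ✓  (T3,B3,S2)→read(S2,B3) ✓  (T3,B4,S1)→read(S1,B4) ✓  (T3,B4,S3)→read(S3,B4) ✓  (T3,B5,S1)→read(S1,B5) ✓  (T3,B5,S3)→read(S3,B5) ✓  (T4,B1,S3)→read(S3,B1) ✓  (T4,B2,S1)→read(S1,B2) ✓  (T4,B2,S2)→read(S2,B2) ✓
Every restrictor triple satisfies the scope.

True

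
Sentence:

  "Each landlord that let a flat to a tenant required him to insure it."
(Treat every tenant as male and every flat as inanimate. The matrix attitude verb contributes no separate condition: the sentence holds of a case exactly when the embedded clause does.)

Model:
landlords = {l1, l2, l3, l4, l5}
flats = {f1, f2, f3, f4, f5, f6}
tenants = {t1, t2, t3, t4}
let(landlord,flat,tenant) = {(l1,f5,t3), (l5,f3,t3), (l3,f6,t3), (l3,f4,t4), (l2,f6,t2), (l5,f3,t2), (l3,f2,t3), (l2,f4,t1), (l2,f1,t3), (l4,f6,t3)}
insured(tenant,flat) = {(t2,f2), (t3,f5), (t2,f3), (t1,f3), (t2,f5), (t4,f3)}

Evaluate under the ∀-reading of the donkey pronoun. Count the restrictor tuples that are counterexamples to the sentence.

"him" takes "a tenant" as antecedent and "it" takes "a flat"; both are donkey pronouns co-varying with the restrictor.
Strong reading: for every (l,f,t) with let(l,f,t), insured(t,f).
Restrictor triples: (l1,f5,t3)→insured(t3,f5) ✓  (l2,f1,t3)→insured(t3,f1) ✗  (l2,f4,t1)→insured(t1,f4) ✗  (l2,f6,t2)→insured(t2,f6) ✗  (l3,f2,t3)→insured(t3,f2) ✗  (l3,f4,t4)→insured(t4,f4) ✗  (l3,f6,t3)→insured(t3,f6) ✗  (l4,f6,t3)→insured(t3,f6) ✗  (l5,f3,t2)→insured(t2,f3) ✓  (l5,f3,t3)→insured(t3,f3) ✗
Counterexamples (restrictor triples failing the scope): 8.

8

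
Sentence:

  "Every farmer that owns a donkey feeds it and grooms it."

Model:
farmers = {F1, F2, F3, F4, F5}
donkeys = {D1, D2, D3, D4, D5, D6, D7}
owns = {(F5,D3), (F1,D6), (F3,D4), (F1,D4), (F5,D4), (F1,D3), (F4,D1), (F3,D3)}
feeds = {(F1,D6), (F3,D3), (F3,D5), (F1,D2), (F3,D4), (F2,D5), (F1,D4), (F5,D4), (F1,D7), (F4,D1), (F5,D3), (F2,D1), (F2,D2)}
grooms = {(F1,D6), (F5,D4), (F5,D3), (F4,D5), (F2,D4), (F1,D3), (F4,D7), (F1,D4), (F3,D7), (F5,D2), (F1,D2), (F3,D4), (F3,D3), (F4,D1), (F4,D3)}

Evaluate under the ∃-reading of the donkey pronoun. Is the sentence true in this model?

"it" takes "a donkey" as antecedent — a donkey pronoun bound across the clause boundary.
Weak reading: every farmer f with some owns-donkey has at least one owns-donkey d such that feeds(f,d) ∧ grooms(f,d).
Per farmer: F1:✓  F3:✓  F4:✓  F5:✓
Every farmer in the restrictor has a witness.

True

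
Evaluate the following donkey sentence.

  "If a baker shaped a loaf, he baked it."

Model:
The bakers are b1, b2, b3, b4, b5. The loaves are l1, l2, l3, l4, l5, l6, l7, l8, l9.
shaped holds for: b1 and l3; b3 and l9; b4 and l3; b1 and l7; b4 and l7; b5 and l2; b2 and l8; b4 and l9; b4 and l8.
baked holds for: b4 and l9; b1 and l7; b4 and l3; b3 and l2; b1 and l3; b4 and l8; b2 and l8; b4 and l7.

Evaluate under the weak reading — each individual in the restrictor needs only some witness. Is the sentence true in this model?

False

"it" takes "a loaf" as antecedent — a donkey pronoun bound across the clause boundary.
Weak reading: every baker b with some shaped-loaf has at least one shaped-loaf l such that baked(b,l).
Per baker: b1:✓  b2:✓  b3:✗  b4:✓  b5:✗
b3 has no witness among its shaped-loaves.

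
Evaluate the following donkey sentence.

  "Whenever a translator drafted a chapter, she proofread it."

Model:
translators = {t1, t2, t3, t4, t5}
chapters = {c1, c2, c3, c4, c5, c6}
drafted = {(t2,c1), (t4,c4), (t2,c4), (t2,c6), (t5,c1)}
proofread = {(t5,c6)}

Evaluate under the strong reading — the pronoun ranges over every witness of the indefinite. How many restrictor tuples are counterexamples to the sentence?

"it" takes "a chapter" as antecedent — a donkey pronoun bound across the clause boundary.
Strong reading: for every (t,c) with drafted(t,c), proofread(t,c).
Restrictor pairs: (t2,c1) ✗  (t2,c4) ✗  (t2,c6) ✗  (t4,c4) ✗  (t5,c1) ✗
Counterexamples (restrictor pairs failing the scope): 5.

5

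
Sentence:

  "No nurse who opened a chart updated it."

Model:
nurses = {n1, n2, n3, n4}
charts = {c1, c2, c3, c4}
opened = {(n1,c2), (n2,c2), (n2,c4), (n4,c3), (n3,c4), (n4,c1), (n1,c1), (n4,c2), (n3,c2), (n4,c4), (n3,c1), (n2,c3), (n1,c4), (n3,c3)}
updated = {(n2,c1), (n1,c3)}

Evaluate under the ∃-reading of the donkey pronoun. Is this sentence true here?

True

"it" takes "a chart" as antecedent — a donkey pronoun bound across the clause boundary.
Truth condition: for no (n,c) with opened(n,c) does updated(n,c) hold.
Restrictor pairs — does the scope hold? (n1,c1):fails  (n1,c2):fails  (n1,c4):fails  (n2,c2):fails  (n2,c3):fails  (n2,c4):fails  (n3,c1):fails  (n3,c2):fails  (n3,c3):fails  (n3,c4):fails  (n4,c1):fails  (n4,c2):fails  (n4,c3):fails  (n4,c4):fails
Scope holds for no restrictor pair, so the sentence is true.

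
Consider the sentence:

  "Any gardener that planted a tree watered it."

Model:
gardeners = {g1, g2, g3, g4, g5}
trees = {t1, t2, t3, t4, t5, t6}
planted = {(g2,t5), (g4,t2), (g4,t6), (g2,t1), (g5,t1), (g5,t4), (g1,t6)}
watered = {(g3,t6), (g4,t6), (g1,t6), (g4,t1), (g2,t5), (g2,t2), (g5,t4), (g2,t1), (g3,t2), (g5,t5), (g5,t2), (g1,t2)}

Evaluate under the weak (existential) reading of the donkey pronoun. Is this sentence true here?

"it" takes "a tree" as antecedent — a donkey pronoun bound across the clause boundary.
Weak reading: every gardener g with some planted-tree has at least one planted-tree t such that watered(g,t).
Per gardener: g1:✓  g2:✓  g4:✓  g5:✓
Every gardener in the restrictor has a witness.

True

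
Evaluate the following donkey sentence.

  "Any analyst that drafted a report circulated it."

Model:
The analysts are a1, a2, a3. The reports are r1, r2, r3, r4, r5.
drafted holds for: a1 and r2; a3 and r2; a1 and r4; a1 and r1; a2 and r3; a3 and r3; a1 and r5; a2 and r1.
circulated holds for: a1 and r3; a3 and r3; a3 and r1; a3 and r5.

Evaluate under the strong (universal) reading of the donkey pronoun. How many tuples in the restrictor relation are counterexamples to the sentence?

"it" takes "a report" as antecedent — a donkey pronoun bound across the clause boundary.
Strong reading: for every (a,r) with drafted(a,r), circulated(a,r).
Restrictor pairs: (a1,r1) ✗  (a1,r2) ✗  (a1,r4) ✗  (a1,r5) ✗  (a2,r1) ✗  (a2,r3) ✗  (a3,r2) ✗  (a3,r3) ✓
Counterexamples (restrictor pairs failing the scope): 7.

7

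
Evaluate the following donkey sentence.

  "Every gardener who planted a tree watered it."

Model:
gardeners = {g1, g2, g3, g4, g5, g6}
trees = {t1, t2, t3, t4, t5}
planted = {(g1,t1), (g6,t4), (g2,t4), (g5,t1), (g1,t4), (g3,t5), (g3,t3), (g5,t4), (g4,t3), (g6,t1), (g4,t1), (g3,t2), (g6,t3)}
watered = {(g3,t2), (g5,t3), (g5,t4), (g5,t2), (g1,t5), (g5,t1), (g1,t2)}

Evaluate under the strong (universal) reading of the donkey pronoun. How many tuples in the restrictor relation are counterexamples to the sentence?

"it" takes "a tree" as antecedent — a donkey pronoun bound across the clause boundary.
Strong reading: for every (g,t) with planted(g,t), watered(g,t).
Restrictor pairs: (g1,t1) ✗  (g1,t4) ✗  (g2,t4) ✗  (g3,t2) ✓  (g3,t3) ✗  (g3,t5) ✗  (g4,t1) ✗  (g4,t3) ✗  (g5,t1) ✓  (g5,t4) ✓  (g6,t1) ✗  (g6,t3) ✗  (g6,t4) ✗
Counterexamples (restrictor pairs failing the scope): 10.

10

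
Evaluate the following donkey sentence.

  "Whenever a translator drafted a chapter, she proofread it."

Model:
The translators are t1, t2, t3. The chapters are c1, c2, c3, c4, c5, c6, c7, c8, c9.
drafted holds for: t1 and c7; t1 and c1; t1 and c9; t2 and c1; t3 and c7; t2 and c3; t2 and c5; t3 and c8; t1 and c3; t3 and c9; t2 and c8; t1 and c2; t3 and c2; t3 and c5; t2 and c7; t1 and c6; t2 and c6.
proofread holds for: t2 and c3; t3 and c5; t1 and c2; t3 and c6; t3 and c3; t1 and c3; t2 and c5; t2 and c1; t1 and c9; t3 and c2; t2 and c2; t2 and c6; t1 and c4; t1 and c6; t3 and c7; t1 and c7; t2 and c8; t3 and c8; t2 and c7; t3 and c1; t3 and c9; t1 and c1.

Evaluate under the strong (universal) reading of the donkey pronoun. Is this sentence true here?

True

"it" takes "a chapter" as antecedent — a donkey pronoun bound across the clause boundary.
Strong reading: for every (t,c) with drafted(t,c), proofread(t,c).
Restrictor pairs: (t1,c1) ✓  (t1,c2) ✓  (t1,c3) ✓  (t1,c6) ✓  (t1,c7) ✓  (t1,c9) ✓  (t2,c1) ✓  (t2,c3) ✓  (t2,c5) ✓  (t2,c6) ✓  (t2,c7) ✓  (t2,c8) ✓  (t3,c2) ✓  (t3,c5) ✓  (t3,c7) ✓  (t3,c8) ✓  (t3,c9) ✓
Every restrictor pair satisfies the scope.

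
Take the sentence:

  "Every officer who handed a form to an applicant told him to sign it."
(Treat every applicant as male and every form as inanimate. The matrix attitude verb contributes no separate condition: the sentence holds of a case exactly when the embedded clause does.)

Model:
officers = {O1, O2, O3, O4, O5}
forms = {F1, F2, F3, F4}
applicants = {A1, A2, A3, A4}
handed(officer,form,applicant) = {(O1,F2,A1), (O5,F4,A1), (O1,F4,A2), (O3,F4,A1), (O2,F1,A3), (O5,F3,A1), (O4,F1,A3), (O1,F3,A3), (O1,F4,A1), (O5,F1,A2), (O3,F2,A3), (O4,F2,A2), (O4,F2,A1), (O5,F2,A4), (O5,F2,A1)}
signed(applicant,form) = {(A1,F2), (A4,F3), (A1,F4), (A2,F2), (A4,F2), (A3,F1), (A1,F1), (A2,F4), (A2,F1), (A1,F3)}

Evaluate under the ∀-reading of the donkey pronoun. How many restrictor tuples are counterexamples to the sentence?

2

"him" takes "an applicant" as antecedent and "it" takes "a form"; both are donkey pronouns co-varying with the restrictor.
Strong reading: for every (o,f,a) with handed(o,f,a), signed(a,f).
Restrictor triples: (O1,F2,A1)→signed(A1,F2) ✓  (O1,F3,A3)→signed(A3,F3) ✗  (O1,F4,A1)→signed(A1,F4) ✓  (O1,F4,A2)→signed(A2,F4) ✓  (O2,F1,A3)→signed(A3,F1) ✓  (O3,F2,A3)→signed(A3,F2) ✗  (O3,F4,A1)→signed(A1,F4) ✓  (O4,F1,A3)→signed(A3,F1) ✓  (O4,F2,A1)→signed(A1,F2) ✓  (O4,F2,A2)→signed(A2,F2) ✓  (O5,F1,A2)→signed(A2,F1) ✓  (O5,F2,A1)→signed(A1,F2) ✓  (O5,F2,A4)→signed(A4,F2) ✓  (O5,F3,A1)→signed(A1,F3) ✓  (O5,F4,A1)→signed(A1,F4) ✓
Counterexamples (restrictor triples failing the scope): 2.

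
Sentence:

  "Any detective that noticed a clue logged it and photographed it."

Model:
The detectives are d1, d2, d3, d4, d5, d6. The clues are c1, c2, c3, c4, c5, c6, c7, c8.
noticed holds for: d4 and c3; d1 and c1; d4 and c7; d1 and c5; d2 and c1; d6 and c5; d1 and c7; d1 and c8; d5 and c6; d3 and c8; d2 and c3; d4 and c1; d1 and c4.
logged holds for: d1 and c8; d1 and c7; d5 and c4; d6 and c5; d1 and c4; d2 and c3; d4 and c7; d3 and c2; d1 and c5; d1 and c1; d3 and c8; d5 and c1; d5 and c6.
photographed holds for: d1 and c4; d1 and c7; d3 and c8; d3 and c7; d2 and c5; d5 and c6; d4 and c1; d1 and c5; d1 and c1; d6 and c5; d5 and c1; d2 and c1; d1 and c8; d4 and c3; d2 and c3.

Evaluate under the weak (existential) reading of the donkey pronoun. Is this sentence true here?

"it" takes "a clue" as antecedent — a donkey pronoun bound across the clause boundary.
Weak reading: every detective d with some noticed-clue has at least one noticed-clue c such that logged(d,c) ∧ photographed(d,c).
Per detective: d1:✓  d2:✓  d3:✓  d4:✗  d5:✓  d6:✓
d4 has no witness among its noticed-clues.

False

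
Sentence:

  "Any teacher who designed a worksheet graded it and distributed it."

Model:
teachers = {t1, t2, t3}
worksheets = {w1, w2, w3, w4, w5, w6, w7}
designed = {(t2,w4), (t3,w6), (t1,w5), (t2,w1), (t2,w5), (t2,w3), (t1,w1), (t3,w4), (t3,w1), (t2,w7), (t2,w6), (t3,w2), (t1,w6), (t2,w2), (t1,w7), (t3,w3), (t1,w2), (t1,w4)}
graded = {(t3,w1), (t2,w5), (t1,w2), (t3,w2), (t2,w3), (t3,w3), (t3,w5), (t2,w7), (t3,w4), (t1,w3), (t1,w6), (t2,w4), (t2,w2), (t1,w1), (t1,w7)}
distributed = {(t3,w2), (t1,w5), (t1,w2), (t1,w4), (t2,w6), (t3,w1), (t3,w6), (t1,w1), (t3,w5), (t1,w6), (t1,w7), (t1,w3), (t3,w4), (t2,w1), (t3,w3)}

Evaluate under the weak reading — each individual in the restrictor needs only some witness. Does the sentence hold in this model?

False

"it" takes "a worksheet" as antecedent — a donkey pronoun bound across the clause boundary.
Weak reading: every teacher t with some designed-worksheet has at least one designed-worksheet w such that graded(t,w) ∧ distributed(t,w).
Per teacher: t1:✓  t2:✗  t3:✓
t2 has no witness among its designed-worksheets.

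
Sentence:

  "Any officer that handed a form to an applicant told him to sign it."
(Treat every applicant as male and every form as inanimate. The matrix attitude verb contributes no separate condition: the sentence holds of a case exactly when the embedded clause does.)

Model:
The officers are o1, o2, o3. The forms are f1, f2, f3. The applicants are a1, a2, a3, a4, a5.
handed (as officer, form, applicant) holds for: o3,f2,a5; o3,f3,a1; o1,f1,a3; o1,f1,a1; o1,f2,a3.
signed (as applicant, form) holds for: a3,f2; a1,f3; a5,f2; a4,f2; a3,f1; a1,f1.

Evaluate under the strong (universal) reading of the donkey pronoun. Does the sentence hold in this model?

"him" takes "an applicant" as antecedent and "it" takes "a form"; both are donkey pronouns co-varying with the restrictor.
Strong reading: for every (o,f,a) with handed(o,f,a), signed(a,f).
Restrictor triples: (o1,f1,a1)→signed(a1,f1) ✓  (o1,f1,a3)→signed(a3,f1) ✓  (o1,f2,a3)→signed(a3,f2) ✓  (o3,f2,a5)→signed(a5,f2) ✓  (o3,f3,a1)→signed(a1,f3) ✓
Every restrictor triple satisfies the scope.

True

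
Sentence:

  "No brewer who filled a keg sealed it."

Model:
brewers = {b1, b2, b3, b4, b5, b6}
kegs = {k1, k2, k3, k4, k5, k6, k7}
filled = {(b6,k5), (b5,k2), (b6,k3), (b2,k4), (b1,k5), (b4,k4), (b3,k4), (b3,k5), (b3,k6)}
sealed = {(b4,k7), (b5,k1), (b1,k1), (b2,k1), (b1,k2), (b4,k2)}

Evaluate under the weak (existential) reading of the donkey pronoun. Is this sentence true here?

"it" takes "a keg" as antecedent — a donkey pronoun bound across the clause boundary.
Truth condition: for no (b,k) with filled(b,k) does sealed(b,k) hold.
Restrictor pairs — does the scope hold? (b1,k5):fails  (b2,k4):fails  (b3,k4):fails  (b3,k5):fails  (b3,k6):fails  (b4,k4):fails  (b5,k2):fails  (b6,k3):fails  (b6,k5):fails
Scope holds for no restrictor pair, so the sentence is true.

True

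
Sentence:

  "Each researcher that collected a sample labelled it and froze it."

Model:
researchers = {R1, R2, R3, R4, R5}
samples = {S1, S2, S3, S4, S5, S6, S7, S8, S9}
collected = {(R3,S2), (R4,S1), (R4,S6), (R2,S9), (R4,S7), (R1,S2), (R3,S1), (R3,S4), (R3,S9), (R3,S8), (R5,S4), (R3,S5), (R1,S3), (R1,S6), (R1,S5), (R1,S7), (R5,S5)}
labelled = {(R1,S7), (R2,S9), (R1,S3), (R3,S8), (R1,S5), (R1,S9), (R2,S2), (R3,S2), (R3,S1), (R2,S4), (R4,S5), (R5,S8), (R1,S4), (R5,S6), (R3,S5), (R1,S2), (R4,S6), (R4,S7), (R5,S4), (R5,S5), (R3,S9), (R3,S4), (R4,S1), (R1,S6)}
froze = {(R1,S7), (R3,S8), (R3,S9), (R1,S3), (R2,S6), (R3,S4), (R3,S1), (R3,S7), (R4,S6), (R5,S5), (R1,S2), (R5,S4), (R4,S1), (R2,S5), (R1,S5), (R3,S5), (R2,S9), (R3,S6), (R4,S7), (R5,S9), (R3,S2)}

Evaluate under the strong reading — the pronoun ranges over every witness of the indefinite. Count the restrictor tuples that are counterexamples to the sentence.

"it" takes "a sample" as antecedent — a donkey pronoun bound across the clause boundary.
Strong reading: for every (r,s) with collected(r,s), labelled(r,s) ∧ froze(r,s).
Restrictor pairs: (R1,S2) ✓  (R1,S3) ✓  (R1,S5) ✓  (R1,S6) ✗  (R1,S7) ✓  (R2,S9) ✓  (R3,S1) ✓  (R3,S2) ✓  (R3,S4) ✓  (R3,S5) ✓  (R3,S8) ✓  (R3,S9) ✓  (R4,S1) ✓  (R4,S6) ✓  (R4,S7) ✓  (R5,S4) ✓  (R5,S5) ✓
Counterexamples (restrictor pairs failing the scope): 1.

1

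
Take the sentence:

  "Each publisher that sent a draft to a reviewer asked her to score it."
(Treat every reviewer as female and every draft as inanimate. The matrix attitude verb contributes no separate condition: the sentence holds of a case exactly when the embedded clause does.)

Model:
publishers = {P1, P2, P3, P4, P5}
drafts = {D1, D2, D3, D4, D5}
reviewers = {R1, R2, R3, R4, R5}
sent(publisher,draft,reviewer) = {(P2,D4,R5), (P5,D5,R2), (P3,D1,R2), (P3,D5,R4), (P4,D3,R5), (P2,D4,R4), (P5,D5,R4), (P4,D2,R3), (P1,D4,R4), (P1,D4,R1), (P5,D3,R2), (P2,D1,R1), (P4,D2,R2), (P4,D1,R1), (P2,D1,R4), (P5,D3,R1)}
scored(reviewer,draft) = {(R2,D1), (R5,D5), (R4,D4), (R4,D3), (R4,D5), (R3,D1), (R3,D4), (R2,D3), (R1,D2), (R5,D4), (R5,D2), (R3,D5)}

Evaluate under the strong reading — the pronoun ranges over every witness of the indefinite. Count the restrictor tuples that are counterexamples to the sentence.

9

"her" takes "a reviewer" as antecedent and "it" takes "a draft"; both are donkey pronouns co-varying with the restrictor.
Strong reading: for every (p,d,r) with sent(p,d,r), scored(r,d).
Restrictor triples: (P1,D4,R1)→scored(R1,D4) ✗  (P1,D4,R4)→scored(R4,D4) ✓  (P2,D1,R1)→scored(R1,D1) ✗  (P2,D1,R4)→scored(R4,D1) ✗  (P2,D4,R4)→scored(R4,D4) ✓  (P2,D4,R5)→scored(R5,D4) ✓  (P3,D1,R2)→scored(R2,D1) ✓  (P3,D5,R4)→scored(R4,D5) ✓  (P4,D1,R1)→scored(R1,D1) ✗  (P4,D2,R2)→scored(R2,D2) ✗  (P4,D2,R3)→scored(R3,D2) ✗  (P4,D3,R5)→scored(R5,D3) ✗  (P5,D3,R1)→scored(R1,D3) ✗  (P5,D3,R2)→scored(R2,D3) ✓  (P5,D5,R2)→scored(R2,D5) ✗  (P5,D5,R4)→scored(R4,D5) ✓
Counterexamples (restrictor triples failing the scope): 9.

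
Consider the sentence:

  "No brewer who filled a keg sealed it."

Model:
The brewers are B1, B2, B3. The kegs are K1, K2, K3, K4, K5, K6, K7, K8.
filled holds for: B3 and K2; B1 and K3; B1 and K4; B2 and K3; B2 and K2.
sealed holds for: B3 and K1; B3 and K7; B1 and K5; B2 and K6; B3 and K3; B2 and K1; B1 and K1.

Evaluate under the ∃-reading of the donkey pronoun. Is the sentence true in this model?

True

"it" takes "a keg" as antecedent — a donkey pronoun bound across the clause boundary.
Truth condition: for no (b,k) with filled(b,k) does sealed(b,k) hold.
Restrictor pairs — does the scope hold? (B1,K3):fails  (B1,K4):fails  (B2,K2):fails  (B2,K3):fails  (B3,K2):fails
Scope holds for no restrictor pair, so the sentence is true.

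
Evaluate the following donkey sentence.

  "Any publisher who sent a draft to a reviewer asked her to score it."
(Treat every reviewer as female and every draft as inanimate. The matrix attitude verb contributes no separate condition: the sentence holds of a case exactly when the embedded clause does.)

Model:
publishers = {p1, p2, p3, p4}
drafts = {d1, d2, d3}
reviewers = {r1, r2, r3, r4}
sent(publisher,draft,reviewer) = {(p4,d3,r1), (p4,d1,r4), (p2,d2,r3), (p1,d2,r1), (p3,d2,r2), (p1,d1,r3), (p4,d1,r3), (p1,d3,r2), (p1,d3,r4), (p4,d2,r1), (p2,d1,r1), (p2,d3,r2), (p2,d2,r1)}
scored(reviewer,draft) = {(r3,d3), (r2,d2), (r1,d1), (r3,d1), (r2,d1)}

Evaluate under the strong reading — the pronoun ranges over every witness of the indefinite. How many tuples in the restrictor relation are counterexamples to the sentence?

9

"her" takes "a reviewer" as antecedent and "it" takes "a draft"; both are donkey pronouns co-varying with the restrictor.
Strong reading: for every (p,d,r) with sent(p,d,r), scored(r,d).
Restrictor triples: (p1,d1,r3)→scored(r3,d1) ✓  (p1,d2,r1)→scored(r1,d2) ✗  (p1,d3,r2)→scored(r2,d3) ✗  (p1,d3,r4)→scored(r4,d3) ✗  (p2,d1,r1)→scored(r1,d1) ✓  (p2,d2,r1)→scored(r1,d2) ✗  (p2,d2,r3)→scored(r3,d2) ✗  (p2,d3,r2)→scored(r2,d3) ✗  (p3,d2,r2)→scored(r2,d2) ✓  (p4,d1,r3)→scored(r3,d1) ✓  (p4,d1,r4)→scored(r4,d1) ✗  (p4,d2,r1)→scored(r1,d2) ✗  (p4,d3,r1)→scored(r1,d3) ✗
Counterexamples (restrictor triples failing the scope): 9.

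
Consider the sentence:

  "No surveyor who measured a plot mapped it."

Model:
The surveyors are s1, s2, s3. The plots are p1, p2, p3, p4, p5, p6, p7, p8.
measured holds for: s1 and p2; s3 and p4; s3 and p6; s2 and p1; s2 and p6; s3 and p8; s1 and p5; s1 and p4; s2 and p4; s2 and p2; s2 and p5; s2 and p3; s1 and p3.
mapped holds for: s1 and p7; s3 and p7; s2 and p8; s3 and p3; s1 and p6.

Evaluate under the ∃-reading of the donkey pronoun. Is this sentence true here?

True

"it" takes "a plot" as antecedent — a donkey pronoun bound across the clause boundary.
Truth condition: for no (s,p) with measured(s,p) does mapped(s,p) hold.
Restrictor pairs — does the scope hold? (s1,p2):fails  (s1,p3):fails  (s1,p4):fails  (s1,p5):fails  (s2,p1):fails  (s2,p2):fails  (s2,p3):fails  (s2,p4):fails  (s2,p5):fails  (s2,p6):fails  (s3,p4):fails  (s3,p6):fails  (s3,p8):fails
Scope holds for no restrictor pair, so the sentence is true.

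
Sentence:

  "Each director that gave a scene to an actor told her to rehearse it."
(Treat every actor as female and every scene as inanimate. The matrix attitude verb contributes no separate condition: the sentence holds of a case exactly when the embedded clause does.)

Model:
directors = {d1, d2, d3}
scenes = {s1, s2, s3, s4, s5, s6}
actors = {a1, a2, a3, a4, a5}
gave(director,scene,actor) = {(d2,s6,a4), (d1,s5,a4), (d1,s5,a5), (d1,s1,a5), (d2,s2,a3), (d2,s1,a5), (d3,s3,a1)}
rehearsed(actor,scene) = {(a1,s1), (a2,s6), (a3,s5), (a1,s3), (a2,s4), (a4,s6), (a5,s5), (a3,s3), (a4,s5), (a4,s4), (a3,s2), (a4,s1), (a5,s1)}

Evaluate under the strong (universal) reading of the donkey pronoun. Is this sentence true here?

True

"her" takes "an actor" as antecedent and "it" takes "a scene"; both are donkey pronouns co-varying with the restrictor.
Strong reading: for every (d,s,a) with gave(d,s,a), rehearsed(a,s).
Restrictor triples: (d1,s1,a5)→rehearsed(a5,s1) ✓  (d1,s5,a4)→rehearsed(a4,s5) ✓  (d1,s5,a5)→rehearsed(a5,s5) ✓  (d2,s1,a5)→rehearsed(a5,s1) ✓  (d2,s2,a3)→rehearsed(a3,s2) ✓  (d2,s6,a4)→rehearsed(a4,s6) ✓  (d3,s3,a1)→rehearsed(a1,s3) ✓
Every restrictor triple satisfies the scope.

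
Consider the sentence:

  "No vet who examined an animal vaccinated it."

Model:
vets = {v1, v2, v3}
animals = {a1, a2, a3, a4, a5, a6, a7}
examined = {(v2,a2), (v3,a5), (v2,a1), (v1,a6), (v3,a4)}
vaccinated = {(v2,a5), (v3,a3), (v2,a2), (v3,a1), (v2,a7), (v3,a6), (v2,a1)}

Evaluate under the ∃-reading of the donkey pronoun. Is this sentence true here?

"it" takes "an animal" as antecedent — a donkey pronoun bound across the clause boundary.
Truth condition: for no (v,a) with examined(v,a) does vaccinated(v,a) hold.
Restrictor pairs — does the scope hold? (v1,a6):fails  (v2,a1):holds  (v2,a2):holds  (v3,a4):fails  (v3,a5):fails
Scope holds for 2 pair(s), so the sentence is false.

False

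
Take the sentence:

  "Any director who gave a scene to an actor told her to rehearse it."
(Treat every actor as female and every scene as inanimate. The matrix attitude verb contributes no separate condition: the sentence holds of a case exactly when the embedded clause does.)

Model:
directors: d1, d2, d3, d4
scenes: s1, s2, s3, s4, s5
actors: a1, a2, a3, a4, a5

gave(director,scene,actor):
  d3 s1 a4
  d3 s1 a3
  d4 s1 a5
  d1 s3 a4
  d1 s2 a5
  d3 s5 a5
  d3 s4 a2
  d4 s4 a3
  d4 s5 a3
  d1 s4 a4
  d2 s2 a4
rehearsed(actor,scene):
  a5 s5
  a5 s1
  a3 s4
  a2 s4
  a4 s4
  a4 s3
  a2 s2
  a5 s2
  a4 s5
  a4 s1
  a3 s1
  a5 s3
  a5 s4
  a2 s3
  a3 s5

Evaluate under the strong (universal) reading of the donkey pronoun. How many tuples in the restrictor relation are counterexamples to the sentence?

1

"her" takes "an actor" as antecedent and "it" takes "a scene"; both are donkey pronouns co-varying with the restrictor.
Strong reading: for every (d,s,a) with gave(d,s,a), rehearsed(a,s).
Restrictor triples: (d1,s2,a5)→rehearsed(a5,s2) ✓  (d1,s3,a4)→rehearsed(a4,s3) ✓  (d1,s4,a4)→rehearsed(a4,s4) ✓  (d2,s2,a4)→rehearsed(a4,s2) ✗  (d3,s1,a3)→rehearsed(a3,s1) ✓  (d3,s1,a4)→rehearsed(a4,s1) ✓  (d3,s4,a2)→rehearsed(a2,s4) ✓  (d3,s5,a5)→rehearsed(a5,s5) ✓  (d4,s1,a5)→rehearsed(a5,s1) ✓  (d4,s4,a3)→rehearsed(a3,s4) ✓  (d4,s5,a3)→rehearsed(a3,s5) ✓
Counterexamples (restrictor triples failing the scope): 1.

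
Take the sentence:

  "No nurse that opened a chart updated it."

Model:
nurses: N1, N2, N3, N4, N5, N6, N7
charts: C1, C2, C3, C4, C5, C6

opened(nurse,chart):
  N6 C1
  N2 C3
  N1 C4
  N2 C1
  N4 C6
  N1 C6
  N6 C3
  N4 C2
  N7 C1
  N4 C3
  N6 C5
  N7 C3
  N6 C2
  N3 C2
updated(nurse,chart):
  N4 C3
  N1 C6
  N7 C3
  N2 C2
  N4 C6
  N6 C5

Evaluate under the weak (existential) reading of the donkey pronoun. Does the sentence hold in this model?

False

"it" takes "a chart" as antecedent — a donkey pronoun bound across the clause boundary.
Truth condition: for no (n,c) with opened(n,c) does updated(n,c) hold.
Restrictor pairs — does the scope hold? (N1,C4):fails  (N1,C6):holds  (N2,C1):fails  (N2,C3):fails  (N3,C2):fails  (N4,C2):fails  (N4,C3):holds  (N4,C6):holds  (N6,C1):fails  (N6,C2):fails  (N6,C3):fails  (N6,C5):holds  (N7,C1):fails  (N7,C3):holds
Scope holds for 5 pair(s), so the sentence is false.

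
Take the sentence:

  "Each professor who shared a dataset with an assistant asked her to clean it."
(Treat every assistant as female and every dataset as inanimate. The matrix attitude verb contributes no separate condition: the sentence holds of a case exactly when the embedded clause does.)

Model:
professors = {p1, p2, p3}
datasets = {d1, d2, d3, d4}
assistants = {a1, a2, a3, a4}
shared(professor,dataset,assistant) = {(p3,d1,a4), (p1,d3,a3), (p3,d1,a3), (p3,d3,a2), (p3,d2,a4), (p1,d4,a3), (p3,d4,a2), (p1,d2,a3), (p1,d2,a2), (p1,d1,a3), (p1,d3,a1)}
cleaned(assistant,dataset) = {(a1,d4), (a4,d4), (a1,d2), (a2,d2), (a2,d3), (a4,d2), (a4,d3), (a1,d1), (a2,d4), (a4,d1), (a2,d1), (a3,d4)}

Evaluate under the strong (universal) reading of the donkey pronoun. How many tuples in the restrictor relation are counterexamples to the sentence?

"her" takes "an assistant" as antecedent and "it" takes "a dataset"; both are donkey pronouns co-varying with the restrictor.
Strong reading: for every (p,d,a) with shared(p,d,a), cleaned(a,d).
Restrictor triples: (p1,d1,a3)→cleaned(a3,d1) ✗  (p1,d2,a2)→cleaned(a2,d2) ✓  (p1,d2,a3)→cleaned(a3,d2) ✗  (p1,d3,a1)→cleaned(a1,d3) ✗  (p1,d3,a3)→cleaned(a3,d3) ✗  (p1,d4,a3)→cleaned(a3,d4) ✓  (p3,d1,a3)→cleaned(a3,d1) ✗  (p3,d1,a4)→cleaned(a4,d1) ✓  (p3,d2,a4)→cleaned(a4,d2) ✓  (p3,d3,a2)→cleaned(a2,d3) ✓  (p3,d4,a2)→cleaned(a2,d4) ✓
Counterexamples (restrictor triples failing the scope): 5.

5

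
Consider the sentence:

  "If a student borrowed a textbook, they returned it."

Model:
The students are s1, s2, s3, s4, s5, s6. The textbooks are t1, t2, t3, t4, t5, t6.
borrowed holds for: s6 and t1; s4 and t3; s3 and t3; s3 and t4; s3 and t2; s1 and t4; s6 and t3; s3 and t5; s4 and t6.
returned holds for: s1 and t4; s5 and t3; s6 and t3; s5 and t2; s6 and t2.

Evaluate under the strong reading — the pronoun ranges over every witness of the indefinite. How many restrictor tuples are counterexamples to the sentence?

"it" takes "a textbook" as antecedent — a donkey pronoun bound across the clause boundary.
Strong reading: for every (s,t) with borrowed(s,t), returned(s,t).
Restrictor pairs: (s1,t4) ✓  (s3,t2) ✗  (s3,t3) ✗  (s3,t4) ✗  (s3,t5) ✗  (s4,t3) ✗  (s4,t6) ✗  (s6,t1) ✗  (s6,t3) ✓
Counterexamples (restrictor pairs failing the scope): 7.

7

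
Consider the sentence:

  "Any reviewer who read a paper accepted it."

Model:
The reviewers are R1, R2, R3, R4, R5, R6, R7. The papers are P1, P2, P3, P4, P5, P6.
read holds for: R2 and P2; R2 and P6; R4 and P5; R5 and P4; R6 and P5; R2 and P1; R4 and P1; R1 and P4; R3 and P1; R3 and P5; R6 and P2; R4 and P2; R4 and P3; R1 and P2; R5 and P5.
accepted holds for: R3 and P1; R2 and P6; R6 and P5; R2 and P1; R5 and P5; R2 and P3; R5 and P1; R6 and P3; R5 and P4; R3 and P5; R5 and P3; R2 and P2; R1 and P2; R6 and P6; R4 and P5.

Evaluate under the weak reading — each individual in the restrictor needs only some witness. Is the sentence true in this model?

"it" takes "a paper" as antecedent — a donkey pronoun bound across the clause boundary.
Weak reading: every reviewer r with some read-paper has at least one read-paper p such that accepted(r,p).
Per reviewer: R1:✓  R2:✓  R3:✓  R4:✓  R5:✓  R6:✓
Every reviewer in the restrictor has a witness.

True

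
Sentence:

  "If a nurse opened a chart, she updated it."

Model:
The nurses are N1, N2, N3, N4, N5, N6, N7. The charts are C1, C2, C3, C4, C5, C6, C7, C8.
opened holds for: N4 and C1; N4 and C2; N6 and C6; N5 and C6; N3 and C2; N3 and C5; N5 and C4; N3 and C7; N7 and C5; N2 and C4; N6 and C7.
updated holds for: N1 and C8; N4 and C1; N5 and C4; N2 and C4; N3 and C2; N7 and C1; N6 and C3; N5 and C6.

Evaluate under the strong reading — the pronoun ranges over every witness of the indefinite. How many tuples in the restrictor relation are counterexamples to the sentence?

6

"it" takes "a chart" as antecedent — a donkey pronoun bound across the clause boundary.
Strong reading: for every (n,c) with opened(n,c), updated(n,c).
Restrictor pairs: (N2,C4) ✓  (N3,C2) ✓  (N3,C5) ✗  (N3,C7) ✗  (N4,C1) ✓  (N4,C2) ✗  (N5,C4) ✓  (N5,C6) ✓  (N6,C6) ✗  (N6,C7) ✗  (N7,C5) ✗
Counterexamples (restrictor pairs failing the scope): 6.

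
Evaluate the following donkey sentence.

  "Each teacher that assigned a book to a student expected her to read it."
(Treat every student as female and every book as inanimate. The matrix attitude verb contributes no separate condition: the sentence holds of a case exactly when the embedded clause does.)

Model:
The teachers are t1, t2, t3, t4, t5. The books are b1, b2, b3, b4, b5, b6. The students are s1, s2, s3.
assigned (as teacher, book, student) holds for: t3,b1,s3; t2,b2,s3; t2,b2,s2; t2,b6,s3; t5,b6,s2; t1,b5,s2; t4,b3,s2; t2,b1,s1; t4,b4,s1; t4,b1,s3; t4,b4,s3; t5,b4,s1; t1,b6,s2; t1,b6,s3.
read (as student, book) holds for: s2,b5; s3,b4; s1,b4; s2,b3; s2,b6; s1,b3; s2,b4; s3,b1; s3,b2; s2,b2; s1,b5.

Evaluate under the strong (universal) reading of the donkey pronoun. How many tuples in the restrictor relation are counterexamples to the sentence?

"her" takes "a student" as antecedent and "it" takes "a book"; both are donkey pronouns co-varying with the restrictor.
Strong reading: for every (t,b,s) with assigned(t,b,s), read(s,b).
Restrictor triples: (t1,b5,s2)→read(s2,b5) ✓  (t1,b6,s2)→read(s2,b6) ✓  (t1,b6,s3)→read(s3,b6) ✗  (t2,b1,s1)→read(s1,b1) ✗  (t2,b2,s2)→read(s2,b2) ✓  (t2,b2,s3)→read(s3,b2) ✓  (t2,b6,s3)→read(s3,b6) ✗  (t3,b1,s3)→read(s3,b1) ✓  (t4,b1,s3)→read(s3,b1) ✓  (t4,b3,s2)→read(s2,b3) ✓  (t4,b4,s1)→read(s1,b4) ✓  (t4,b4,s3)→read(s3,b4) ✓  (t5,b4,s1)→read(s1,b4) ✓  (t5,b6,s2)→read(s2,b6) ✓
Counterexamples (restrictor triples failing the scope): 3.

3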